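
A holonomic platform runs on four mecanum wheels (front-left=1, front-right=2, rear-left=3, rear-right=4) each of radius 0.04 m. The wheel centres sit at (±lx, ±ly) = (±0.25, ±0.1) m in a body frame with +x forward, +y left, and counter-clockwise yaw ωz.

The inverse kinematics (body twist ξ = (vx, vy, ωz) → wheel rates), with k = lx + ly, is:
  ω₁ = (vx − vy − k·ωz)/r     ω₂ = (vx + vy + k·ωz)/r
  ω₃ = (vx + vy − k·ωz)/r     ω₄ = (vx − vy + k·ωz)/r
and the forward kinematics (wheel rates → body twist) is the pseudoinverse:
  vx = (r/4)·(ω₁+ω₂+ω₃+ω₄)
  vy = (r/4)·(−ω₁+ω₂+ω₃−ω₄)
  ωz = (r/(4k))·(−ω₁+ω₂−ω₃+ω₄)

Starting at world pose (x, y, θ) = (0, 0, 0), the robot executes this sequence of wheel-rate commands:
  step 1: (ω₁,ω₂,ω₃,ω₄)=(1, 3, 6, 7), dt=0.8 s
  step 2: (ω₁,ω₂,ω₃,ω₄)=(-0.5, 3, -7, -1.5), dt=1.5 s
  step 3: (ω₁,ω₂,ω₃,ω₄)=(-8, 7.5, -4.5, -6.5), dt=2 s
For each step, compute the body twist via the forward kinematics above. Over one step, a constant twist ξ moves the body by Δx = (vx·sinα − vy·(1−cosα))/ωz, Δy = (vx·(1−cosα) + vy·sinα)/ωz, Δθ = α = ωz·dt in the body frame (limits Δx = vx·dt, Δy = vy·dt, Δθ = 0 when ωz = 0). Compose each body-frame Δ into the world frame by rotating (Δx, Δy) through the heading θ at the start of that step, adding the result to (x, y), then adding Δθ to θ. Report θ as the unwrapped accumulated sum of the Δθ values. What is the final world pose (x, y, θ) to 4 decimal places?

step 1: ξ=(vx,vy,ωz)=(0.1700, 0.0100, 0.0857), dt=0.8 → body Δ=(0.1356, 0.0127, 0.0686) → world pose (0.1356, 0.0127, 0.0686)
step 2: ξ=(vx,vy,ωz)=(-0.0600, -0.0200, 0.2571), dt=1.5 → body Δ=(-0.0821, -0.0464, 0.3857) → world pose (0.0569, -0.0393, 0.4543)
step 3: ξ=(vx,vy,ωz)=(-0.1150, 0.1750, 0.3857), dt=2.0 → body Δ=(-0.3363, 0.2319, 0.7714) → world pose (-0.3470, 0.0215, 1.2257)

(-0.3470, 0.0215, 1.2257)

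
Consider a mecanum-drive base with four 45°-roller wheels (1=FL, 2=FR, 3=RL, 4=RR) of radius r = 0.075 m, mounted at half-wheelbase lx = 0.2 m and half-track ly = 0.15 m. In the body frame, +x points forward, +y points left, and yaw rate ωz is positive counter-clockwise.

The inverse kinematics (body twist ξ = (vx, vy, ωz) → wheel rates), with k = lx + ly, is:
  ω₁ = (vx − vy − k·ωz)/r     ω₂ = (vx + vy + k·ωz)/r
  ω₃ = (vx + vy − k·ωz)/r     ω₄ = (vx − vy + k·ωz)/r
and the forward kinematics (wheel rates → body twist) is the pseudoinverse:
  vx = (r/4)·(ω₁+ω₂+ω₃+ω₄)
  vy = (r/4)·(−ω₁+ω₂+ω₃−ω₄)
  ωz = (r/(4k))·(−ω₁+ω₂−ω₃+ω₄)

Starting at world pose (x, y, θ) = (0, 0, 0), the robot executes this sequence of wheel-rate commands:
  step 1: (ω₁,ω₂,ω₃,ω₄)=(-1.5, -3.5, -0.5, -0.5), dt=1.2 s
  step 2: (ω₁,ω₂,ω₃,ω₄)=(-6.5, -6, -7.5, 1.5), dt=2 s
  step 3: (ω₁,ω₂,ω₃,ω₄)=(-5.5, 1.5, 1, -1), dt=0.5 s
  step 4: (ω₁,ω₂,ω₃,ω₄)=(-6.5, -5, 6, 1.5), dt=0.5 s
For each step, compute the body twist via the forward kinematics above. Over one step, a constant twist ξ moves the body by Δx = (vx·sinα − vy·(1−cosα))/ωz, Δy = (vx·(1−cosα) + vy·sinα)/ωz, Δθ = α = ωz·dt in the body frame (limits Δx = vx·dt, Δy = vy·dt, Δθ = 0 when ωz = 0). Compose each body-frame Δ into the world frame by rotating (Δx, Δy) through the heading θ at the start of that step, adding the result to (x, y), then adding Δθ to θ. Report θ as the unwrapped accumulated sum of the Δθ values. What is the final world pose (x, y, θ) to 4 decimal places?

step 1: ξ=(vx,vy,ωz)=(-0.1125, -0.0375, -0.1071), dt=1.2 → body Δ=(-0.1375, -0.0362, -0.1286) → world pose (-0.1375, -0.0362, -0.1286)
step 2: ξ=(vx,vy,ωz)=(-0.3469, -0.1594, 0.5089), dt=2.0 → body Δ=(-0.4313, -0.5901, 1.0179) → world pose (-0.6409, -0.5661, 0.8893)
step 3: ξ=(vx,vy,ωz)=(-0.0750, 0.1687, 0.2679), dt=0.5 → body Δ=(-0.0430, 0.0816, 0.1339) → world pose (-0.7314, -0.5482, 1.0232)
step 4: ξ=(vx,vy,ωz)=(-0.0750, 0.1125, -0.1607), dt=0.5 → body Δ=(-0.0352, 0.0577, -0.0804) → world pose (-0.7990, -0.5482, 0.9429)

(-0.7990, -0.5482, 0.9429)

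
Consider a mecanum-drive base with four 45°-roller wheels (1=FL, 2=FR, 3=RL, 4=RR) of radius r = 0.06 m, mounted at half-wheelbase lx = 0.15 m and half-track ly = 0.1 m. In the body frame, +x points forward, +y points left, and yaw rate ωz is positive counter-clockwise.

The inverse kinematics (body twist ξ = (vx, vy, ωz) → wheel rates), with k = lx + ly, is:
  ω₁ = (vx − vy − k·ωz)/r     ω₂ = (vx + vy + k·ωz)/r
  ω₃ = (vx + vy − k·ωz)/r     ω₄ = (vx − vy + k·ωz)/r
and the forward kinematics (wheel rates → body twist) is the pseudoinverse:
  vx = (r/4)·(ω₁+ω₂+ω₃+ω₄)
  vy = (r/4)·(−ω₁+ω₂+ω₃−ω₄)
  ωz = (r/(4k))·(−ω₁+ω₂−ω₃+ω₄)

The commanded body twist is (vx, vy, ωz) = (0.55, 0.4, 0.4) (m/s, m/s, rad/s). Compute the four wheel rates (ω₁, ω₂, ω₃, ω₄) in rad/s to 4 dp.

k = lx + ly = 0.15 + 0.1 = 0.2500;  k·ωz = 0.2500·0.4 = 0.1000
ω₁ (FL) = (vx − vy − k·ωz)/r = 0.0500/0.06 = 0.8333
ω₂ (FR) = (vx + vy + k·ωz)/r = 1.0500/0.06 = 17.5000
ω₃ (RL) = (vx + vy − k·ωz)/r = 0.8500/0.06 = 14.1667
ω₄ (RR) = (vx − vy + k·ωz)/r = 0.2500/0.06 = 4.1667

(0.8333, 17.5000, 14.1667, 4.1667)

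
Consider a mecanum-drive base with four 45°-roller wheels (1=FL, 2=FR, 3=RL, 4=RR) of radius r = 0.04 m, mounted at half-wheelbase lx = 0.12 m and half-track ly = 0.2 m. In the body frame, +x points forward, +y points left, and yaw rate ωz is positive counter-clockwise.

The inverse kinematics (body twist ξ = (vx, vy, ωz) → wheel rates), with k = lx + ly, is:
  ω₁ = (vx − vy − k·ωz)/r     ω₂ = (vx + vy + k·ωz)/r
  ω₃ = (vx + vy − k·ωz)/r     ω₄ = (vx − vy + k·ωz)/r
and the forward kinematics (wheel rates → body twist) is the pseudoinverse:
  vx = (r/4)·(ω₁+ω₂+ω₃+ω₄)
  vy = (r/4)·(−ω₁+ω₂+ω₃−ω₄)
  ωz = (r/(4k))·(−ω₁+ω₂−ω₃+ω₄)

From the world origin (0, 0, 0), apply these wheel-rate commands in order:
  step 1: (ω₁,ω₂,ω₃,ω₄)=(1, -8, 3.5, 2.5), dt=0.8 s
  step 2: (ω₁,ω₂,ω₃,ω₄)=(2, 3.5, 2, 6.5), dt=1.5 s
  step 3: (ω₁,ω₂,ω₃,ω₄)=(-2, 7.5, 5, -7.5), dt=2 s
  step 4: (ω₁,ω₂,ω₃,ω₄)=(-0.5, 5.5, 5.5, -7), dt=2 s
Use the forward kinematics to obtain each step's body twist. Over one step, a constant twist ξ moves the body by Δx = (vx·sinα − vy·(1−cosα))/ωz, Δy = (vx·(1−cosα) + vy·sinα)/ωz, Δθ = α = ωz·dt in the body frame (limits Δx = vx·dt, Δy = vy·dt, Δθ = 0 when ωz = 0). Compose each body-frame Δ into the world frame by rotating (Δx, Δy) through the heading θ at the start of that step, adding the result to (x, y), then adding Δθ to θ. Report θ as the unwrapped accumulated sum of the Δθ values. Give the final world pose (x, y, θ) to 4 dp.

(0.4688, 0.6245, -0.5625)

step 1: ξ=(vx,vy,ωz)=(-0.0100, -0.0800, -0.3125), dt=0.8 → body Δ=(-0.0159, -0.0623, -0.2500) → world pose (-0.0159, -0.0623, -0.2500)
step 2: ξ=(vx,vy,ωz)=(0.1400, -0.0300, 0.1875), dt=1.5 → body Δ=(0.2135, -0.0151, 0.2812) → world pose (0.1873, -0.1298, 0.0312)
step 3: ξ=(vx,vy,ωz)=(0.0300, 0.2200, -0.0938), dt=2.0 → body Δ=(0.1008, 0.4318, -0.1875) → world pose (0.2745, 0.3050, -0.1562)
step 4: ξ=(vx,vy,ωz)=(0.0350, 0.1850, -0.2031), dt=2.0 → body Δ=(0.1422, 0.3459, -0.4062) → world pose (0.4688, 0.6245, -0.5625)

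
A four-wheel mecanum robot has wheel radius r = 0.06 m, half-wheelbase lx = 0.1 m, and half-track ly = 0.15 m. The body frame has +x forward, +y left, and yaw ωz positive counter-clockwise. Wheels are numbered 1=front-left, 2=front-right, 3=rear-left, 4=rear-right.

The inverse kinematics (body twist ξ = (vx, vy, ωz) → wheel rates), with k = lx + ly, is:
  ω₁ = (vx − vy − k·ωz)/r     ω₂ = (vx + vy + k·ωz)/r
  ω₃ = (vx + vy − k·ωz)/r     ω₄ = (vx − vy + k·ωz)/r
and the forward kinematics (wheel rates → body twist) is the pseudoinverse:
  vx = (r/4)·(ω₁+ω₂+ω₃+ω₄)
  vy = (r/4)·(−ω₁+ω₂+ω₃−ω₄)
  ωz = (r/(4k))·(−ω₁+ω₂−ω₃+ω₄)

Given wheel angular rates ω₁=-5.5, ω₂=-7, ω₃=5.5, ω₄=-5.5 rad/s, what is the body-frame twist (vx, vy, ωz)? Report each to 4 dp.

(-0.1875, 0.1425, -0.7500)

k = lx + ly = 0.1 + 0.15 = 0.2500
ω₁+ω₂+ω₃+ω₄ = -12.5000  →  vx = (0.06/4)·-12.5000 = -0.1875
−ω₁+ω₂+ω₃−ω₄ = 9.5000  →  vy = (0.06/4)·9.5000 = 0.1425
−ω₁+ω₂−ω₃+ω₄ = -12.5000  →  ωz = (0.06/1.0000)·-12.5000 = -0.7500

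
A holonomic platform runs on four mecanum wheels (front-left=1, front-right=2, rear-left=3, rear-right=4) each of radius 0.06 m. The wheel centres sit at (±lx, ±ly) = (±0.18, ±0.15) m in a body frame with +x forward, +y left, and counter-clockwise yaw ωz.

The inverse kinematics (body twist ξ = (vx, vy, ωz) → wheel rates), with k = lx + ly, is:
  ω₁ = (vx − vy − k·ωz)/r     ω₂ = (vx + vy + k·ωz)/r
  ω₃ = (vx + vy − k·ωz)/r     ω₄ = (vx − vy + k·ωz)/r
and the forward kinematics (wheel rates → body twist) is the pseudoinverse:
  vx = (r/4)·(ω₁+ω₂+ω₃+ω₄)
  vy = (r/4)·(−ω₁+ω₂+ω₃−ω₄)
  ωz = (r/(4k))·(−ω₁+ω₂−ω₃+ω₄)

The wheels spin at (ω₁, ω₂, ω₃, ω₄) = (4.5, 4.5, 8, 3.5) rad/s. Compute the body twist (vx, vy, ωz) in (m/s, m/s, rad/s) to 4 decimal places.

(0.3075, 0.0675, -0.2045)

k = lx + ly = 0.18 + 0.15 = 0.3300
ω₁+ω₂+ω₃+ω₄ = 20.5000  →  vx = (0.06/4)·20.5000 = 0.3075
−ω₁+ω₂+ω₃−ω₄ = 4.5000  →  vy = (0.06/4)·4.5000 = 0.0675
−ω₁+ω₂−ω₃+ω₄ = -4.5000  →  ωz = (0.06/1.3200)·-4.5000 = -0.2045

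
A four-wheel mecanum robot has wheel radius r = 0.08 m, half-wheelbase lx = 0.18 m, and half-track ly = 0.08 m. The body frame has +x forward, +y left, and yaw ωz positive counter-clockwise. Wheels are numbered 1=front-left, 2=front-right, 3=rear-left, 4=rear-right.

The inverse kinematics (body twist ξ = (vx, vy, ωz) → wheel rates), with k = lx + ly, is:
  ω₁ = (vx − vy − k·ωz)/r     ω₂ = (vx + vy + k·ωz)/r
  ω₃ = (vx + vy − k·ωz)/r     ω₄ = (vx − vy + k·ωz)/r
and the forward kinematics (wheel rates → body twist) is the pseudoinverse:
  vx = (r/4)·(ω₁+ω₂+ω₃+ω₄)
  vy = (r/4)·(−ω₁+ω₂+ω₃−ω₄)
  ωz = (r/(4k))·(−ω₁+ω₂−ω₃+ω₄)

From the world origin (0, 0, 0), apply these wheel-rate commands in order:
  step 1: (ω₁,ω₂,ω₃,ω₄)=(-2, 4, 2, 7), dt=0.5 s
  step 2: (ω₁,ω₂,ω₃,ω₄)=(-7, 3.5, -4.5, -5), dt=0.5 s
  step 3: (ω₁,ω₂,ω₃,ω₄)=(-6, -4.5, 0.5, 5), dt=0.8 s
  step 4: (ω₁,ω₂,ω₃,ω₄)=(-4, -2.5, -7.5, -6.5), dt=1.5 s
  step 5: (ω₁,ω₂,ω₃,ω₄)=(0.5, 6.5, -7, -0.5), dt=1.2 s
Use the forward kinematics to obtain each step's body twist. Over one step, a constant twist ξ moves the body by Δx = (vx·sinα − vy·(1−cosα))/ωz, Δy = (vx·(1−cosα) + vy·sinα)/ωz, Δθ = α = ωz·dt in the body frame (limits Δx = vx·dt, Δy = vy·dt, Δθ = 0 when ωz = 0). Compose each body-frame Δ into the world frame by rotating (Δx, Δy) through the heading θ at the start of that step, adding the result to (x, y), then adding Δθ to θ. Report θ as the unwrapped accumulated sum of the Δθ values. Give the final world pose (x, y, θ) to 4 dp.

(-0.2181, -0.6405, 2.6192)

step 1: ξ=(vx,vy,ωz)=(0.2200, 0.0200, 0.8462), dt=0.5 → body Δ=(0.1047, 0.0326, 0.4231) → world pose (0.1047, 0.0326, 0.4231)
step 2: ξ=(vx,vy,ωz)=(-0.2600, 0.2200, 0.7692), dt=0.5 → body Δ=(-0.1477, 0.0826, 0.3846) → world pose (-0.0639, 0.0473, 0.8077)
step 3: ξ=(vx,vy,ωz)=(-0.1000, -0.0600, 0.4615), dt=0.8 → body Δ=(-0.0694, -0.0615, 0.3692) → world pose (-0.0675, -0.0454, 1.1769)
step 4: ξ=(vx,vy,ωz)=(-0.4100, 0.0100, 0.1923), dt=1.5 → body Δ=(-0.6087, -0.0733, 0.2885) → world pose (-0.2334, -0.6356, 1.4654)
step 5: ξ=(vx,vy,ωz)=(-0.0100, -0.0100, 0.9615), dt=1.2 → body Δ=(-0.0033, -0.0157, 1.1538) → world pose (-0.2181, -0.6405, 2.6192)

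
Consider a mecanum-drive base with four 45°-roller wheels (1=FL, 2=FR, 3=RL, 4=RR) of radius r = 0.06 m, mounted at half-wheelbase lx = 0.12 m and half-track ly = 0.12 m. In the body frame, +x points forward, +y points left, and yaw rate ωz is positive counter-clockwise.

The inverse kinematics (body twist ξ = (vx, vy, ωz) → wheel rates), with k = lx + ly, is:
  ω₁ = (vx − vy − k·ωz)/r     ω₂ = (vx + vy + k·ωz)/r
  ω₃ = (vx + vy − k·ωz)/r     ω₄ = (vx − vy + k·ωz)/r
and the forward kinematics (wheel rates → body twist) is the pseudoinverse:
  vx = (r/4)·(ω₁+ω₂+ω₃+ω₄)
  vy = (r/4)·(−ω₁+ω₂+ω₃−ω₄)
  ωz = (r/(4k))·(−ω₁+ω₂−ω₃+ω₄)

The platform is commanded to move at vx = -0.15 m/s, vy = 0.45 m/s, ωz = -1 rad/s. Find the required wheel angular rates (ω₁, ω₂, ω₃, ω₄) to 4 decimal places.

(-6.0000, 1.0000, 9.0000, -14.0000)

k = lx + ly = 0.12 + 0.12 = 0.2400;  k·ωz = 0.2400·-1 = -0.2400
ω₁ (FL) = (vx − vy − k·ωz)/r = -0.3600/0.06 = -6.0000
ω₂ (FR) = (vx + vy + k·ωz)/r = 0.0600/0.06 = 1.0000
ω₃ (RL) = (vx + vy − k·ωz)/r = 0.5400/0.06 = 9.0000
ω₄ (RR) = (vx − vy + k·ωz)/r = -0.8400/0.06 = -14.0000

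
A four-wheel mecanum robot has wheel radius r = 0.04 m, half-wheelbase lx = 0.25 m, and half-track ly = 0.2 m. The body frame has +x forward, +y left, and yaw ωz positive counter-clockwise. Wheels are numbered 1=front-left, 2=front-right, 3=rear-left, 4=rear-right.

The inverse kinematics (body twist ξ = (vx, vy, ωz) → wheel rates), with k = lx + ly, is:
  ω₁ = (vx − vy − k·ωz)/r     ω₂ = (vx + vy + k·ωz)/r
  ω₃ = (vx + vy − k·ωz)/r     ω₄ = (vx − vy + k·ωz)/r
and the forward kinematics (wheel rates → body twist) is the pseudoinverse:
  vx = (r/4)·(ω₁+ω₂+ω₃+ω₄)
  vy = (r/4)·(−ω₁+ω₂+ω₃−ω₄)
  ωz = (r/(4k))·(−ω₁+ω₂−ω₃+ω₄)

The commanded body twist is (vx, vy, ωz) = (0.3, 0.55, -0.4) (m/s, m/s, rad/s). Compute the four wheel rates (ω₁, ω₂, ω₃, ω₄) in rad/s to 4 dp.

(-1.7500, 16.7500, 25.7500, -10.7500)

k = lx + ly = 0.25 + 0.2 = 0.4500;  k·ωz = 0.4500·-0.4 = -0.1800
ω₁ (FL) = (vx − vy − k·ωz)/r = -0.0700/0.04 = -1.7500
ω₂ (FR) = (vx + vy + k·ωz)/r = 0.6700/0.04 = 16.7500
ω₃ (RL) = (vx + vy − k·ωz)/r = 1.0300/0.04 = 25.7500
ω₄ (RR) = (vx − vy + k·ωz)/r = -0.4300/0.04 = -10.7500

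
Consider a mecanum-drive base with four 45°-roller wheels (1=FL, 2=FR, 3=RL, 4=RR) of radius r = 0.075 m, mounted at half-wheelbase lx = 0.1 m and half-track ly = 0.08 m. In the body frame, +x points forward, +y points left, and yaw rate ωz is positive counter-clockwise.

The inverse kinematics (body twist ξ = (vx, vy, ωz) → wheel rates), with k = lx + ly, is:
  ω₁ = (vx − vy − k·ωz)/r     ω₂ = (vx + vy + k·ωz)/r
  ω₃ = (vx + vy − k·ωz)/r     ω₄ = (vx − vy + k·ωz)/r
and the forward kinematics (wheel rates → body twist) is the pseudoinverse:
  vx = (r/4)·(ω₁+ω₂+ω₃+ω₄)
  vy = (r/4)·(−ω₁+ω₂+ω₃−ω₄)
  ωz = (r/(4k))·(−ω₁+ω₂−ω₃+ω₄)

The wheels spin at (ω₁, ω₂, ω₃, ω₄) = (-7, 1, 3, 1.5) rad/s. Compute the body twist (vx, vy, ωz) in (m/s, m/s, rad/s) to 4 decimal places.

k = lx + ly = 0.1 + 0.08 = 0.1800
ω₁+ω₂+ω₃+ω₄ = -1.5000  →  vx = (0.075/4)·-1.5000 = -0.0281
−ω₁+ω₂+ω₃−ω₄ = 9.5000  →  vy = (0.075/4)·9.5000 = 0.1781
−ω₁+ω₂−ω₃+ω₄ = 6.5000  →  ωz = (0.075/0.7200)·6.5000 = 0.6771

(-0.0281, 0.1781, 0.6771)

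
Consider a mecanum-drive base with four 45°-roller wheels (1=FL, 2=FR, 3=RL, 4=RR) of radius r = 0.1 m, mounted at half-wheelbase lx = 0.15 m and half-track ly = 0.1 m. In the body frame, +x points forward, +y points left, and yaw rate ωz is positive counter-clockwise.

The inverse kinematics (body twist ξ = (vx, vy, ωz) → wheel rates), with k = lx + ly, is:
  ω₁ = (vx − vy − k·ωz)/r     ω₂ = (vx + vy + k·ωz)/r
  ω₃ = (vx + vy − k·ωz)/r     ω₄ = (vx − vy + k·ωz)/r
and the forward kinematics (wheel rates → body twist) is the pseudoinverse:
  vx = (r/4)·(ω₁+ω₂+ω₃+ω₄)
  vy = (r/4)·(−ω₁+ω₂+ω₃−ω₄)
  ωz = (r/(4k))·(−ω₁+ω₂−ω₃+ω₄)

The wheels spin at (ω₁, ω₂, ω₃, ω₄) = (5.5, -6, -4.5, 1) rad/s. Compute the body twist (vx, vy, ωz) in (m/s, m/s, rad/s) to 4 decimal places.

k = lx + ly = 0.15 + 0.1 = 0.2500
ω₁+ω₂+ω₃+ω₄ = -4.0000  →  vx = (0.1/4)·-4.0000 = -0.1000
−ω₁+ω₂+ω₃−ω₄ = -17.0000  →  vy = (0.1/4)·-17.0000 = -0.4250
−ω₁+ω₂−ω₃+ω₄ = -6.0000  →  ωz = (0.1/1.0000)·-6.0000 = -0.6000

(-0.1000, -0.4250, -0.6000)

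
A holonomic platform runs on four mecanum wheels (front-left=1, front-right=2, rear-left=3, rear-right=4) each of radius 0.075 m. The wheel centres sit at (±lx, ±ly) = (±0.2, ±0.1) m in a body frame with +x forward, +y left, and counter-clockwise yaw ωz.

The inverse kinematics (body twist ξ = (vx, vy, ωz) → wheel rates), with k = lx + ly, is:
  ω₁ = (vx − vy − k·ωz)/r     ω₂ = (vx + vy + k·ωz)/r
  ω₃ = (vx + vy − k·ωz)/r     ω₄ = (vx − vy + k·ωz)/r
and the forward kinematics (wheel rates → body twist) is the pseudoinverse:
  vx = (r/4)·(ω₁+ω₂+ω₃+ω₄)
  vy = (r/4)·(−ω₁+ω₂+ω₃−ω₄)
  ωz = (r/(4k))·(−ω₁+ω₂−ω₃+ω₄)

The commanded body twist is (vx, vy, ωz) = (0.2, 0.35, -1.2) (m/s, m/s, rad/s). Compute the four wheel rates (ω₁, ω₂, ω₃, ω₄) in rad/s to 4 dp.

(2.8000, 2.5333, 12.1333, -6.8000)

k = lx + ly = 0.2 + 0.1 = 0.3000;  k·ωz = 0.3000·-1.2 = -0.3600
ω₁ (FL) = (vx − vy − k·ωz)/r = 0.2100/0.075 = 2.8000
ω₂ (FR) = (vx + vy + k·ωz)/r = 0.1900/0.075 = 2.5333
ω₃ (RL) = (vx + vy − k·ωz)/r = 0.9100/0.075 = 12.1333
ω₄ (RR) = (vx − vy + k·ωz)/r = -0.5100/0.075 = -6.8000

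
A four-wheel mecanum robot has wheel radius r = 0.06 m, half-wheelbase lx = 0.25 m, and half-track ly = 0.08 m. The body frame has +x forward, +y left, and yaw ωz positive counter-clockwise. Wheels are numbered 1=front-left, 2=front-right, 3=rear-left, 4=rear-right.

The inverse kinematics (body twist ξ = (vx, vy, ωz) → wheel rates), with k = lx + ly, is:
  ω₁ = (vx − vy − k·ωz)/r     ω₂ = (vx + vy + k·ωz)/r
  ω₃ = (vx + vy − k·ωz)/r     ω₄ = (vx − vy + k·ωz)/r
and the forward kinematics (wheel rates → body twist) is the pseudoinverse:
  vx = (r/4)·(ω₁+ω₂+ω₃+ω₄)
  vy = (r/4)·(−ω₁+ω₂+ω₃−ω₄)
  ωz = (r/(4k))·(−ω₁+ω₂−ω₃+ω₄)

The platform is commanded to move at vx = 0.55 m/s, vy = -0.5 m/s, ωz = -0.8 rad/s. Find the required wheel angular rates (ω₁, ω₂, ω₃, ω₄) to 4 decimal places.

(21.9000, -3.5667, 5.2333, 13.1000)

k = lx + ly = 0.25 + 0.08 = 0.3300;  k·ωz = 0.3300·-0.8 = -0.2640
ω₁ (FL) = (vx − vy − k·ωz)/r = 1.3140/0.06 = 21.9000
ω₂ (FR) = (vx + vy + k·ωz)/r = -0.2140/0.06 = -3.5667
ω₃ (RL) = (vx + vy − k·ωz)/r = 0.3140/0.06 = 5.2333
ω₄ (RR) = (vx − vy + k·ωz)/r = 0.7860/0.06 = 13.1000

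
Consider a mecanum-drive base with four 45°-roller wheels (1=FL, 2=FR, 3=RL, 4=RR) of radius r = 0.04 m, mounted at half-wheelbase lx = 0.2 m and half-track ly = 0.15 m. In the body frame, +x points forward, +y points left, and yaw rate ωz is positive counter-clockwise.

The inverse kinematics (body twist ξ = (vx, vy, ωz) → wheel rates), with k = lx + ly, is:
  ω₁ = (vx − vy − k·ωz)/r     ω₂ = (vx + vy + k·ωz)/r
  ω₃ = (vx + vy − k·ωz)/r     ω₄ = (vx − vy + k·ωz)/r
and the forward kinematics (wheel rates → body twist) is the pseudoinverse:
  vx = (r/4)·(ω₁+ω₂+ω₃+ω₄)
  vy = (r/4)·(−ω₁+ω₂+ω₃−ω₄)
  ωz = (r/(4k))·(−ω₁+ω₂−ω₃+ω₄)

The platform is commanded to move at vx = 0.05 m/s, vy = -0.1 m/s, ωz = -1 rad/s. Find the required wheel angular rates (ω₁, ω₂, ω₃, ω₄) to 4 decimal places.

(12.5000, -10.0000, 7.5000, -5.0000)

k = lx + ly = 0.2 + 0.15 = 0.3500;  k·ωz = 0.3500·-1 = -0.3500
ω₁ (FL) = (vx − vy − k·ωz)/r = 0.5000/0.04 = 12.5000
ω₂ (FR) = (vx + vy + k·ωz)/r = -0.4000/0.04 = -10.0000
ω₃ (RL) = (vx + vy − k·ωz)/r = 0.3000/0.04 = 7.5000
ω₄ (RR) = (vx − vy + k·ωz)/r = -0.2000/0.04 = -5.0000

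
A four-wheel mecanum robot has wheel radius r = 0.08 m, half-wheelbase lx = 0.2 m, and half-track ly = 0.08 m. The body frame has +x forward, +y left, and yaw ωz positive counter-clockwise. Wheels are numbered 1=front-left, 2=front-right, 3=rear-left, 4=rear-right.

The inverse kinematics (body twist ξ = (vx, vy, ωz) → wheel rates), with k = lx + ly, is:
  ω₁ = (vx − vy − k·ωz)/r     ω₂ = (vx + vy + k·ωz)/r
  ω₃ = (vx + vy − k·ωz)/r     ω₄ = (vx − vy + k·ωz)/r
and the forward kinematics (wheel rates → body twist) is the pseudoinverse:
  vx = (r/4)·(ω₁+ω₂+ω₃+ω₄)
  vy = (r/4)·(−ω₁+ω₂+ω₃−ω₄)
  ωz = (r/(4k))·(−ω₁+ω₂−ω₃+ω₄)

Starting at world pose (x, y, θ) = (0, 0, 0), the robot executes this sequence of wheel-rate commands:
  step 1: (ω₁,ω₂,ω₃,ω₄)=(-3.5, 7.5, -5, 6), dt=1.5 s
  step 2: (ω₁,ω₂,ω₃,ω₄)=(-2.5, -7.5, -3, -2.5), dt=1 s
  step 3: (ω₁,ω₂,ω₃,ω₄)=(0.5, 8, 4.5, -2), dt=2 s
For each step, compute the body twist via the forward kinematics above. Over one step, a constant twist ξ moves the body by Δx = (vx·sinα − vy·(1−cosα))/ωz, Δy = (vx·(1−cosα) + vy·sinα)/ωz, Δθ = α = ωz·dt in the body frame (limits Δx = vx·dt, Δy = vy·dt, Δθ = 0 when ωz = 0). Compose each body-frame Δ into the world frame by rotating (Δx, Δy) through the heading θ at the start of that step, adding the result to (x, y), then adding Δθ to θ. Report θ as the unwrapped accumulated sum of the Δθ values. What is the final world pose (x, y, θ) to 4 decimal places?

(-0.3911, 0.0146, 2.1786)

step 1: ξ=(vx,vy,ωz)=(0.1000, 0.0000, 1.5714), dt=1.5 → body Δ=(0.0450, 0.1087, 2.3571) → world pose (0.0450, 0.1087, 2.3571)
step 2: ξ=(vx,vy,ωz)=(-0.3100, -0.1100, -0.3214), dt=1.0 → body Δ=(-0.3222, -0.0587, -0.3214) → world pose (0.3145, -0.0774, 2.0357)
step 3: ξ=(vx,vy,ωz)=(0.2200, 0.2800, 0.0714), dt=2.0 → body Δ=(0.3986, 0.5895, 0.1429) → world pose (-0.3911, 0.0146, 2.1786)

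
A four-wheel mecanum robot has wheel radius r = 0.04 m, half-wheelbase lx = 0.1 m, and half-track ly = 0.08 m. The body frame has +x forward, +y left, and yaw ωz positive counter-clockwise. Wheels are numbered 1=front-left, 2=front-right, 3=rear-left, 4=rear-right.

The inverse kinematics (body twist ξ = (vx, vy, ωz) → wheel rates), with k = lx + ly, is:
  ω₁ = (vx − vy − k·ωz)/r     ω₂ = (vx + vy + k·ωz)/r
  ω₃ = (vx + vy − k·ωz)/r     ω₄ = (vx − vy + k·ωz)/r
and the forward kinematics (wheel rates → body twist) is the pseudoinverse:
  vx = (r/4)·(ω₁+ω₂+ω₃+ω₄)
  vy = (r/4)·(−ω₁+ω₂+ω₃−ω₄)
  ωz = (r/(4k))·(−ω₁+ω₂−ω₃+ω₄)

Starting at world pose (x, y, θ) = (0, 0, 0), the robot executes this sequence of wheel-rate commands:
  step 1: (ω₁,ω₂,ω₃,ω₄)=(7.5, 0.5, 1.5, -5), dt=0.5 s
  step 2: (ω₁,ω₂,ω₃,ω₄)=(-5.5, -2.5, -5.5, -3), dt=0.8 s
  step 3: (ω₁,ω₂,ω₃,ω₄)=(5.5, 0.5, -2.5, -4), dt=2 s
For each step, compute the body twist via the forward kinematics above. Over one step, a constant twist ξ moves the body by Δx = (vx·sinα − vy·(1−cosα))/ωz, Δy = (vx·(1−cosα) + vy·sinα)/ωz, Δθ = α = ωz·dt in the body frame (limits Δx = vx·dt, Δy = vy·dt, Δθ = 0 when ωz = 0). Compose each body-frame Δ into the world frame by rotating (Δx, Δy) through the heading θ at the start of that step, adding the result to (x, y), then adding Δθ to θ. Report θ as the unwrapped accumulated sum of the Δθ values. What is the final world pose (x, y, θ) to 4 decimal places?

(-0.1459, -0.0256, -0.8528)

step 1: ξ=(vx,vy,ωz)=(0.0450, -0.0050, -0.7500), dt=0.5 → body Δ=(0.0215, -0.0066, -0.3750) → world pose (0.0215, -0.0066, -0.3750)
step 2: ξ=(vx,vy,ωz)=(-0.1650, 0.0050, 0.3056), dt=0.8 → body Δ=(-0.1312, -0.0121, 0.2444) → world pose (-0.1050, 0.0302, -0.1306)
step 3: ξ=(vx,vy,ωz)=(-0.0050, -0.0350, -0.3611), dt=2.0 → body Δ=(-0.0334, -0.0606, -0.7222) → world pose (-0.1459, -0.0256, -0.8528)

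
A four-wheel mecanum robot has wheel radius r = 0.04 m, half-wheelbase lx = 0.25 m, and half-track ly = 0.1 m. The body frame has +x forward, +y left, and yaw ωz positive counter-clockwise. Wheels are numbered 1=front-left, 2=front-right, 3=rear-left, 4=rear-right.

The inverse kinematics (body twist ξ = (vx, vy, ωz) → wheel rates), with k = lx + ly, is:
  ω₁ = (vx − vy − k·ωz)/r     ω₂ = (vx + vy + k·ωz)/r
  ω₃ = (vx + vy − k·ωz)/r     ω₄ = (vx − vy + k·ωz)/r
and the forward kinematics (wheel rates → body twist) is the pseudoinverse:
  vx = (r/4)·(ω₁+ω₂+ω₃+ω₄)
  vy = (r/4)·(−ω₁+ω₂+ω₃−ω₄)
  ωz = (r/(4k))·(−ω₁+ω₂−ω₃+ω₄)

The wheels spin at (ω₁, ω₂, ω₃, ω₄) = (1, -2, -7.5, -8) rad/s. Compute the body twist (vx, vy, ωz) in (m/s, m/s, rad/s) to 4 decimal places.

k = lx + ly = 0.25 + 0.1 = 0.3500
ω₁+ω₂+ω₃+ω₄ = -16.5000  →  vx = (0.04/4)·-16.5000 = -0.1650
−ω₁+ω₂+ω₃−ω₄ = -2.5000  →  vy = (0.04/4)·-2.5000 = -0.0250
−ω₁+ω₂−ω₃+ω₄ = -3.5000  →  ωz = (0.04/1.4000)·-3.5000 = -0.1000

(-0.1650, -0.0250, -0.1000)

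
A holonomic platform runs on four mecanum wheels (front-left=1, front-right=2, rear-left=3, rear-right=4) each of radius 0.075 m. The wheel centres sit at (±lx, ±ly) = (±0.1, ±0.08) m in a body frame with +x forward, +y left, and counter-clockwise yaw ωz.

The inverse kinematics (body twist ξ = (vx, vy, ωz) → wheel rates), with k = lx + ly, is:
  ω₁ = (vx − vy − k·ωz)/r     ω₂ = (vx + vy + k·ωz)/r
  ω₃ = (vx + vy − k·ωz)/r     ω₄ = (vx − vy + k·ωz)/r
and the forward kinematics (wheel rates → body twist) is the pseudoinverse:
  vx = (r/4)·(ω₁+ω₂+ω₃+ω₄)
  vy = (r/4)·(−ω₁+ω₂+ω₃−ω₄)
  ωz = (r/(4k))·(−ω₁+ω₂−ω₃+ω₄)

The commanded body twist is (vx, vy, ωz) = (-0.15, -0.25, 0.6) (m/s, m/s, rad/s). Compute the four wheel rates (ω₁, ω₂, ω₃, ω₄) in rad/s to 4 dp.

(-0.1067, -3.8933, -6.7733, 2.7733)

k = lx + ly = 0.1 + 0.08 = 0.1800;  k·ωz = 0.1800·0.6 = 0.1080
ω₁ (FL) = (vx − vy − k·ωz)/r = -0.0080/0.075 = -0.1067
ω₂ (FR) = (vx + vy + k·ωz)/r = -0.2920/0.075 = -3.8933
ω₃ (RL) = (vx + vy − k·ωz)/r = -0.5080/0.075 = -6.7733
ω₄ (RR) = (vx − vy + k·ωz)/r = 0.2080/0.075 = 2.7733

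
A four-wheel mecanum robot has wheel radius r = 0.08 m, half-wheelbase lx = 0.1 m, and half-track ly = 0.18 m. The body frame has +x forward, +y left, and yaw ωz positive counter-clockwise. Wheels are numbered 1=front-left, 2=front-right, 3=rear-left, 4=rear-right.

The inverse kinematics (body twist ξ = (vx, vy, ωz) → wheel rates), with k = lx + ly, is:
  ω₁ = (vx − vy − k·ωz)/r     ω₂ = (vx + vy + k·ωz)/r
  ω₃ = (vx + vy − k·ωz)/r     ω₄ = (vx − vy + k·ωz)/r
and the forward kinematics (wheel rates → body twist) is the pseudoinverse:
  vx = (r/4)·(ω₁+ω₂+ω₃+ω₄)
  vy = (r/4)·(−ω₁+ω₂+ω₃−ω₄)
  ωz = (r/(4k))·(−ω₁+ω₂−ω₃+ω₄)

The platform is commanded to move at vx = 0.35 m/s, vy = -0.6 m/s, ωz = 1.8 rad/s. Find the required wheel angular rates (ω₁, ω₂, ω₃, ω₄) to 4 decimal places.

k = lx + ly = 0.1 + 0.18 = 0.2800;  k·ωz = 0.2800·1.8 = 0.5040
ω₁ (FL) = (vx − vy − k·ωz)/r = 0.4460/0.08 = 5.5750
ω₂ (FR) = (vx + vy + k·ωz)/r = 0.2540/0.08 = 3.1750
ω₃ (RL) = (vx + vy − k·ωz)/r = -0.7540/0.08 = -9.4250
ω₄ (RR) = (vx − vy + k·ωz)/r = 1.4540/0.08 = 18.1750

(5.5750, 3.1750, -9.4250, 18.1750)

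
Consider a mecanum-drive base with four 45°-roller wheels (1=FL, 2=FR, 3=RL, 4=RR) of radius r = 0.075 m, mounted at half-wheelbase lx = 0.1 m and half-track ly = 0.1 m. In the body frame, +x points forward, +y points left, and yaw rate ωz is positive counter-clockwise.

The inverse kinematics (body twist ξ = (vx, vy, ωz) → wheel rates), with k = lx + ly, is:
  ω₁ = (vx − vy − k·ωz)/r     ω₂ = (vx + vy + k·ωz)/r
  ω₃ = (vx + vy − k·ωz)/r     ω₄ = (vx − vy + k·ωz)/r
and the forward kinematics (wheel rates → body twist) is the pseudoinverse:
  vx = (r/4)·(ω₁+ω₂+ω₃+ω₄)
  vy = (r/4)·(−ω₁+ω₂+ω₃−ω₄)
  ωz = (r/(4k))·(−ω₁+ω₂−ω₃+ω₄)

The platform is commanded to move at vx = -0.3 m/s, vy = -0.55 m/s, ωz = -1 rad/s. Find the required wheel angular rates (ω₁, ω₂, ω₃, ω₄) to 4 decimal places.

(6.0000, -14.0000, -8.6667, 0.6667)

k = lx + ly = 0.1 + 0.1 = 0.2000;  k·ωz = 0.2000·-1 = -0.2000
ω₁ (FL) = (vx − vy − k·ωz)/r = 0.4500/0.075 = 6.0000
ω₂ (FR) = (vx + vy + k·ωz)/r = -1.0500/0.075 = -14.0000
ω₃ (RL) = (vx + vy − k·ωz)/r = -0.6500/0.075 = -8.6667
ω₄ (RR) = (vx − vy + k·ωz)/r = 0.0500/0.075 = 0.6667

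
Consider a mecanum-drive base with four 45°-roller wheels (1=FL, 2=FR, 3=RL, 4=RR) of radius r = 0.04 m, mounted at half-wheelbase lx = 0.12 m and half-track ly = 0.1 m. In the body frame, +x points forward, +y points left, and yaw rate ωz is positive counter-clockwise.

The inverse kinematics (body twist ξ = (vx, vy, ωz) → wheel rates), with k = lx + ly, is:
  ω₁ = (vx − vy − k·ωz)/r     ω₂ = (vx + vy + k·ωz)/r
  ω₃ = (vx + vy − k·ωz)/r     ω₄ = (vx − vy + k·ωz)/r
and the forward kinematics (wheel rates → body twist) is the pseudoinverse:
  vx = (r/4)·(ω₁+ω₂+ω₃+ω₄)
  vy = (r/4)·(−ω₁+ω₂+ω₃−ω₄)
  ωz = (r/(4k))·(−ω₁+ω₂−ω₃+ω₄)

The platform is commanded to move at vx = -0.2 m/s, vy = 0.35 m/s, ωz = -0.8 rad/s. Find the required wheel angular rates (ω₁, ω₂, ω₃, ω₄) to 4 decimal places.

k = lx + ly = 0.12 + 0.1 = 0.2200;  k·ωz = 0.2200·-0.8 = -0.1760
ω₁ (FL) = (vx − vy − k·ωz)/r = -0.3740/0.04 = -9.3500
ω₂ (FR) = (vx + vy + k·ωz)/r = -0.0260/0.04 = -0.6500
ω₃ (RL) = (vx + vy − k·ωz)/r = 0.3260/0.04 = 8.1500
ω₄ (RR) = (vx − vy + k·ωz)/r = -0.7260/0.04 = -18.1500

(-9.3500, -0.6500, 8.1500, -18.1500)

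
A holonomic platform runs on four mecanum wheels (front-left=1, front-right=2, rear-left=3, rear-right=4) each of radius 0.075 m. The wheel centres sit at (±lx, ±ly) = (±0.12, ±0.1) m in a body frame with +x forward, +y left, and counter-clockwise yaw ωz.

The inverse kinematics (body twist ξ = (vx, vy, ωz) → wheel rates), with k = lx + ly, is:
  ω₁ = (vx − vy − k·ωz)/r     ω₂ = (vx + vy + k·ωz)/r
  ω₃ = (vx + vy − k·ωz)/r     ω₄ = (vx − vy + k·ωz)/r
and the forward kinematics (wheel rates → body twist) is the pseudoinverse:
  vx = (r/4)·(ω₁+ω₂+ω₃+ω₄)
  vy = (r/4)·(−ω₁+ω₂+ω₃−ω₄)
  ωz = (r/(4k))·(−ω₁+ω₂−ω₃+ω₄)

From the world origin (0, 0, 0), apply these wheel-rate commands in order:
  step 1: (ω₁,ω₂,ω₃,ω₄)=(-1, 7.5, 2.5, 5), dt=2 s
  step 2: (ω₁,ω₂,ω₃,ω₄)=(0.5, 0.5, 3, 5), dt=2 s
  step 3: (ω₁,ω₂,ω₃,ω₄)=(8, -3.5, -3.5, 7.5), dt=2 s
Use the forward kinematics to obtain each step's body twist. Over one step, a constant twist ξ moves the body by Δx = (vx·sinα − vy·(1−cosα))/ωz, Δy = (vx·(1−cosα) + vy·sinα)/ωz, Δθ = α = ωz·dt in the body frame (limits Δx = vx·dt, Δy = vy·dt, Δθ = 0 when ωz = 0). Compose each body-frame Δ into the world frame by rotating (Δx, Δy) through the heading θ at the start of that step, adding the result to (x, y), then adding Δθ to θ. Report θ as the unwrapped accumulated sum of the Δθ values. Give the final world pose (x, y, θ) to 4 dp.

step 1: ξ=(vx,vy,ωz)=(0.2625, 0.1125, 0.9375), dt=2.0 → body Δ=(0.1112, 0.4784, 1.8750) → world pose (0.1112, 0.4784, 1.8750)
step 2: ξ=(vx,vy,ωz)=(0.1687, -0.0375, 0.1705), dt=2.0 → body Δ=(0.3437, -0.0166, 0.3409) → world pose (0.0241, 0.8112, 2.2159)
step 3: ξ=(vx,vy,ωz)=(0.1594, -0.4219, -0.0426), dt=2.0 → body Δ=(0.2824, -0.8563, -0.0852) → world pose (0.5385, 1.5518, 2.1307)

(0.5385, 1.5518, 2.1307)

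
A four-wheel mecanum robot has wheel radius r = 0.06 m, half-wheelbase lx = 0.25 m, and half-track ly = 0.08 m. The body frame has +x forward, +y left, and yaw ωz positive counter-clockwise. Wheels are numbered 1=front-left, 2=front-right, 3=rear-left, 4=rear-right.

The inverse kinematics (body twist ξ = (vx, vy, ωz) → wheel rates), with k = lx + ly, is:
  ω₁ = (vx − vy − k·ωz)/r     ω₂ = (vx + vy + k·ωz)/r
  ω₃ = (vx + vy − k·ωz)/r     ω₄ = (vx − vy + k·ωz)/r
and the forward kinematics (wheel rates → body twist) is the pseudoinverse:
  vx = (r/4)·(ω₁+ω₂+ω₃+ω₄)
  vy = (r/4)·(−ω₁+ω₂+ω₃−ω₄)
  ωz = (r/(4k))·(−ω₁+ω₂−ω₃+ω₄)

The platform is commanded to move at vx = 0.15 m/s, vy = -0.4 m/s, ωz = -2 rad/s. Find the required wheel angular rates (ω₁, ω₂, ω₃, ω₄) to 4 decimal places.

(20.1667, -15.1667, 6.8333, -1.8333)

k = lx + ly = 0.25 + 0.08 = 0.3300;  k·ωz = 0.3300·-2 = -0.6600
ω₁ (FL) = (vx − vy − k·ωz)/r = 1.2100/0.06 = 20.1667
ω₂ (FR) = (vx + vy + k·ωz)/r = -0.9100/0.06 = -15.1667
ω₃ (RL) = (vx + vy − k·ωz)/r = 0.4100/0.06 = 6.8333
ω₄ (RR) = (vx − vy + k·ωz)/r = -0.1100/0.06 = -1.8333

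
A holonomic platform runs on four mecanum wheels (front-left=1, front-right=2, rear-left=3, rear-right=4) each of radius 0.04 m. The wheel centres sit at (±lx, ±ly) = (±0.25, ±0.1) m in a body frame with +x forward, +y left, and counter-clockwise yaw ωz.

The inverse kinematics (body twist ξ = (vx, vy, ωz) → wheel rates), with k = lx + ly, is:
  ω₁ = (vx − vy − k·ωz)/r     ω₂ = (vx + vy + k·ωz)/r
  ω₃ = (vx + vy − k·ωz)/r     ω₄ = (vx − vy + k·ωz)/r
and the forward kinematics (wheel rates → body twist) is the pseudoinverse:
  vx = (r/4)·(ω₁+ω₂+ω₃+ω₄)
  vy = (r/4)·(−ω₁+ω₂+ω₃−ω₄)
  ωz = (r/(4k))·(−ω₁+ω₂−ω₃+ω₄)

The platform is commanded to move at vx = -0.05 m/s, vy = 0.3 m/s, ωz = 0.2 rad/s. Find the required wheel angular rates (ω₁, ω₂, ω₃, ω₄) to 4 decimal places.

(-10.5000, 8.0000, 4.5000, -7.0000)

k = lx + ly = 0.25 + 0.1 = 0.3500;  k·ωz = 0.3500·0.2 = 0.0700
ω₁ (FL) = (vx − vy − k·ωz)/r = -0.4200/0.04 = -10.5000
ω₂ (FR) = (vx + vy + k·ωz)/r = 0.3200/0.04 = 8.0000
ω₃ (RL) = (vx + vy − k·ωz)/r = 0.1800/0.04 = 4.5000
ω₄ (RR) = (vx − vy + k·ωz)/r = -0.2800/0.04 = -7.0000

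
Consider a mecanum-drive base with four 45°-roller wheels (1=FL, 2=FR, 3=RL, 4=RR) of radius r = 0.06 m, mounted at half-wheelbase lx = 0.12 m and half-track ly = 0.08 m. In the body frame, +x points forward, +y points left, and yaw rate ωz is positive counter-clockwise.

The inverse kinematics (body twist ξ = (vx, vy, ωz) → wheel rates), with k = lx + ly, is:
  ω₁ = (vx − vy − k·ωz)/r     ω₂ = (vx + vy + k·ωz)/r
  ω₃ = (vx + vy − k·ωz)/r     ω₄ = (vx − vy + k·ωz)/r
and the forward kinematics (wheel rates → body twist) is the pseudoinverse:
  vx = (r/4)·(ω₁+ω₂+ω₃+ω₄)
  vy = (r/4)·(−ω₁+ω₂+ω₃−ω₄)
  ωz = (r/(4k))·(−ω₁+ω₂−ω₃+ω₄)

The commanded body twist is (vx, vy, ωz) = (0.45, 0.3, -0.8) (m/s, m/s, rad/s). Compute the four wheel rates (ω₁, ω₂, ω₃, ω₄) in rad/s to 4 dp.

k = lx + ly = 0.12 + 0.08 = 0.2000;  k·ωz = 0.2000·-0.8 = -0.1600
ω₁ (FL) = (vx − vy − k·ωz)/r = 0.3100/0.06 = 5.1667
ω₂ (FR) = (vx + vy + k·ωz)/r = 0.5900/0.06 = 9.8333
ω₃ (RL) = (vx + vy − k·ωz)/r = 0.9100/0.06 = 15.1667
ω₄ (RR) = (vx − vy + k·ωz)/r = -0.0100/0.06 = -0.1667

(5.1667, 9.8333, 15.1667, -0.1667)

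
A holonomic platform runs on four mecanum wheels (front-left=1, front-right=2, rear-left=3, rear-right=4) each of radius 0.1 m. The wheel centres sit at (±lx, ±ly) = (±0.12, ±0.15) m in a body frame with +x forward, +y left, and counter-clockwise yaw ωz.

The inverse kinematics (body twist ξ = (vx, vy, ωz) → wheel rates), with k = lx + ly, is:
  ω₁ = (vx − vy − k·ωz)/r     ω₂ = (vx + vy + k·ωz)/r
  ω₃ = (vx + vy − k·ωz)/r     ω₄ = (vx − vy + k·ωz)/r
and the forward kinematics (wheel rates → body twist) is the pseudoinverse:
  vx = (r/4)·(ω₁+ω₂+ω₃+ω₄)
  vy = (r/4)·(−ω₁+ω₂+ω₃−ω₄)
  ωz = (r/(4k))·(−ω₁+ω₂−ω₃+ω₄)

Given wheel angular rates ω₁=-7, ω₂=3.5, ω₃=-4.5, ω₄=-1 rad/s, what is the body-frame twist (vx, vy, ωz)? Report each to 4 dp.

k = lx + ly = 0.12 + 0.15 = 0.2700
ω₁+ω₂+ω₃+ω₄ = -9.0000  →  vx = (0.1/4)·-9.0000 = -0.2250
−ω₁+ω₂+ω₃−ω₄ = 7.0000  →  vy = (0.1/4)·7.0000 = 0.1750
−ω₁+ω₂−ω₃+ω₄ = 14.0000  →  ωz = (0.1/1.0800)·14.0000 = 1.2963

(-0.2250, 0.1750, 1.2963)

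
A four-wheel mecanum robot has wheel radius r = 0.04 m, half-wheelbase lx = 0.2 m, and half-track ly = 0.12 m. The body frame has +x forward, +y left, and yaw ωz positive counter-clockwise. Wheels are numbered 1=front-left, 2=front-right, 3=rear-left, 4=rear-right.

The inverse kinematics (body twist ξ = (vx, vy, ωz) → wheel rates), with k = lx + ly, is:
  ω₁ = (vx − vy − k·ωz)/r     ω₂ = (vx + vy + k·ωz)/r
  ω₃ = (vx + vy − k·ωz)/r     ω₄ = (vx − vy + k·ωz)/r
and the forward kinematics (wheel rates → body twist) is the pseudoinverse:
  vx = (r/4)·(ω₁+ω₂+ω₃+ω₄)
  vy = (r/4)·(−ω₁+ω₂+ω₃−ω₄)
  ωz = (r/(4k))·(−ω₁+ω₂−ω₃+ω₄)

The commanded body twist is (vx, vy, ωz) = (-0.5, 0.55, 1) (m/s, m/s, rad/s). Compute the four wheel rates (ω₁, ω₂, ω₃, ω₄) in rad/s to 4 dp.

k = lx + ly = 0.2 + 0.12 = 0.3200;  k·ωz = 0.3200·1 = 0.3200
ω₁ (FL) = (vx − vy − k·ωz)/r = -1.3700/0.04 = -34.2500
ω₂ (FR) = (vx + vy + k·ωz)/r = 0.3700/0.04 = 9.2500
ω₃ (RL) = (vx + vy − k·ωz)/r = -0.2700/0.04 = -6.7500
ω₄ (RR) = (vx − vy + k·ωz)/r = -0.7300/0.04 = -18.2500

(-34.2500, 9.2500, -6.7500, -18.2500)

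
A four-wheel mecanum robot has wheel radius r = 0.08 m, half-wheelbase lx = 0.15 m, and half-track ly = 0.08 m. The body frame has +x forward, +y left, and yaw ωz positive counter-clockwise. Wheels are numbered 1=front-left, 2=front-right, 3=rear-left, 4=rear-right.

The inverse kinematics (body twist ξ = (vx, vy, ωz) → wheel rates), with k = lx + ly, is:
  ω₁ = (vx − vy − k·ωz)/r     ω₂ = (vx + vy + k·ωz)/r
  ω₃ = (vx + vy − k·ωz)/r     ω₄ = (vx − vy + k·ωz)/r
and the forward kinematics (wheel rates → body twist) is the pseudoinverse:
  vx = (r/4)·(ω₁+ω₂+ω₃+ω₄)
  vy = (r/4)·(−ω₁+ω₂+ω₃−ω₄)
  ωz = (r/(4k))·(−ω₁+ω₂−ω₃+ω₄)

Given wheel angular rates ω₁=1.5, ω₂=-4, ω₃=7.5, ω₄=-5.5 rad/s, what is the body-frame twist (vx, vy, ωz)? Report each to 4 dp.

k = lx + ly = 0.15 + 0.08 = 0.2300
ω₁+ω₂+ω₃+ω₄ = -0.5000  →  vx = (0.08/4)·-0.5000 = -0.0100
−ω₁+ω₂+ω₃−ω₄ = 7.5000  →  vy = (0.08/4)·7.5000 = 0.1500
−ω₁+ω₂−ω₃+ω₄ = -18.5000  →  ωz = (0.08/0.9200)·-18.5000 = -1.6087

(-0.0100, 0.1500, -1.6087)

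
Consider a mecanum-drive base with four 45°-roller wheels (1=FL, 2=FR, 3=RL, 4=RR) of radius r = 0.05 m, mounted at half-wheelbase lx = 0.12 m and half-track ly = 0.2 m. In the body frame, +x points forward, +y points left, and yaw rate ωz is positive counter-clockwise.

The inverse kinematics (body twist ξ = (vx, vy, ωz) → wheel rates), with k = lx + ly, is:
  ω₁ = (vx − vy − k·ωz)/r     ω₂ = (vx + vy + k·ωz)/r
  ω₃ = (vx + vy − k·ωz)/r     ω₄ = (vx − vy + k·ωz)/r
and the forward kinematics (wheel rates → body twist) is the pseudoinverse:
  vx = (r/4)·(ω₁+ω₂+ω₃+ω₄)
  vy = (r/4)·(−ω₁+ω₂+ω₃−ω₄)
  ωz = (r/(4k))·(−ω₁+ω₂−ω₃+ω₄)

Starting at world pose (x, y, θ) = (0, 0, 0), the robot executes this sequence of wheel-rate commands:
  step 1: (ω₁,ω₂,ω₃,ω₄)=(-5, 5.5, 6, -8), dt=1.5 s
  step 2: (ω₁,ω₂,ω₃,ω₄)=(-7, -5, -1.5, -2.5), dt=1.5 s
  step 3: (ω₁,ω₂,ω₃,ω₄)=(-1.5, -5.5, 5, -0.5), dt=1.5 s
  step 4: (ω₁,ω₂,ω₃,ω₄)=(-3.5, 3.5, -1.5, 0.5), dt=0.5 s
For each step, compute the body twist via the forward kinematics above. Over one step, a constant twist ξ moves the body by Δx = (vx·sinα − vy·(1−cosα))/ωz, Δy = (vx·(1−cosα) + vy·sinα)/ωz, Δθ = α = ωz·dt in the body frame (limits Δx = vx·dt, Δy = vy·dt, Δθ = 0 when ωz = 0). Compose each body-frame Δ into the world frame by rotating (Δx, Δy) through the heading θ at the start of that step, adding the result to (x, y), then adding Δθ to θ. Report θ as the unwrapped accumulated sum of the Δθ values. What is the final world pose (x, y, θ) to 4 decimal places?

(-0.2843, 0.6403, -0.5273)

step 1: ξ=(vx,vy,ωz)=(-0.0187, 0.3063, -0.1367), dt=1.5 → body Δ=(0.0190, 0.4590, -0.2051) → world pose (0.0190, 0.4590, -0.2051)
step 2: ξ=(vx,vy,ωz)=(-0.2000, 0.0375, 0.0391), dt=1.5 → body Δ=(-0.3015, 0.0474, 0.0586) → world pose (-0.2665, 0.5669, -0.1465)
step 3: ξ=(vx,vy,ωz)=(-0.0313, 0.0187, -0.3711), dt=1.5 → body Δ=(-0.0369, 0.0394, -0.5566) → world pose (-0.2972, 0.6112, -0.7031)
step 4: ξ=(vx,vy,ωz)=(-0.0125, 0.0625, 0.3516), dt=0.5 → body Δ=(-0.0090, 0.0305, 0.1758) → world pose (-0.2843, 0.6403, -0.5273)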